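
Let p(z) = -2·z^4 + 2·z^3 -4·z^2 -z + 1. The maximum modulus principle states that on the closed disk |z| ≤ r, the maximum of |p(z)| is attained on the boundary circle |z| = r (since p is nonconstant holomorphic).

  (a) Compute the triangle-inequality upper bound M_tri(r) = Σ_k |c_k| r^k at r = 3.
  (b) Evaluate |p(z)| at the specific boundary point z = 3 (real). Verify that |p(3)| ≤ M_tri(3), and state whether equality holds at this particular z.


Coefficients: c_0 = 1, c_1 = -1, c_2 = -4, c_3 = 2, c_4 = -2. Radius r = 3.
Part (a). Triangle bound: M_tri(r) = Σ_k |c_k| r^k
  = |1|·3^0 + |-1|·3^1 + |-4|·3^2 + |2|·3^3 + |-2|·3^4
  = 1 + 3 + 36 + 54 + 162 = 256.
This bounds M(r) := max_{|z|=r} |p(z)| from above; equality holds iff all terms c_k z^k can be made to align in phase at a single z on |z|=r.
Part (b). At z = 3 (real, on the circle |z| = r):
  p(3) = (1)·3^0 + (-1)·3^1 + (-4)·3^2 + (2)·3^3 + (-2)·3^4 = -146.
  |p(3)| = 146.
Check: |p(3)| = 146 ≤ 256 = M_tri(3). ✓ Equality does not hold at z = 3 (the coefficients have mixed signs, so the terms do not all align in phase there).

M_tri(3) = 256; |p(3)| = 146; equality at z=3: no.


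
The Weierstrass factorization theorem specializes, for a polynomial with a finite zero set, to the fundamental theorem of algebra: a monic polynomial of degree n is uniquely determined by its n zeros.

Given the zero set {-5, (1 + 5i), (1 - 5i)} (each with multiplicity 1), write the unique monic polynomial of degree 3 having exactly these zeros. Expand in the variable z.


The polynomial is p(z) = ∏_{α ∈ S} (z − α), where S = {-5, (1 + 5i), (1 - 5i)}.
Expanding the product yields: p(z) = z^3 + 3·z^2 + 16·z + 130.
Note conjugate pairs combine to real quadratics: (z − (1+5i))(z − (1−5i)) = z² − 2z + 26.
The resulting polynomial has degree 3 and real coefficients as required.

p(z) = z^3 + 3·z^2 + 16·z + 130.


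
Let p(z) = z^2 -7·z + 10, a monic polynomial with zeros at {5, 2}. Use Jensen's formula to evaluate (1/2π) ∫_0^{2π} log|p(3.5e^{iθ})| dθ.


Zeros: 2, 5; r = 3.5.
Inside |z| < r: 2. Outside (|z| ≥ r): 5.
p(0) = 10, so log|p(0)| = log(10) = 2.3026.
Apply Jensen: I(r) = log|p(0)| + Σ_k log(r/|z_k|), summed over zeros inside |z| < r.
  log(r/|z_k|) for z_k = 2: log(3.5/2) = 0.5596
  Outside zeros (5) contribute nothing to the Jensen sum.
Sum over inside zeros: 0.5596.
I(r) = log|p(0)| + (inside sum) = 2.3026 + 0.5596 = 2.8622.
Note: since some zeros are outside |z| ≤ r, the simplified n·log(r) form does NOT apply — only the inside zeros contribute.

I(r) ≈ 2.8622.


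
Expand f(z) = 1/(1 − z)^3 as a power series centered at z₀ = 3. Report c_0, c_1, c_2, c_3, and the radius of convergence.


Let w = z − z₀, so z = z₀ + w.
Then 1 − z = 1 − (z₀ + w) = (1 − z₀) − w = -2 − w.
f(z) = 1/(-2 − w)^3 = (1/(-2)^3) · (1 − w/(-2))^{−3}.
By the binomial series (1−u)^{−3} = Σ_{n≥0} C(n+2, 2) u^n for |u|<1, with u = w/(-2):
  c_n = C(n+2, 2) / (-2)^(n+3).
  c_0 = 1/(-2)^3 = -1/8.
  c_1 = 3/(-2)^4 = 3/16.
  c_2 = 6/(-2)^5 = -3/16.
  c_3 = 10/(-2)^6 = 5/32.
The series is valid for |w/d| < 1, i.e. |z − z₀| < |d|.
Radius of convergence: R = |1 − z₀| = |-2| = 2 (distance from z₀ to the singularity z = 1).

c_0 = -1/8, c_1 = 3/16, c_2 = -3/16, c_3 = 5/32; R = 2.


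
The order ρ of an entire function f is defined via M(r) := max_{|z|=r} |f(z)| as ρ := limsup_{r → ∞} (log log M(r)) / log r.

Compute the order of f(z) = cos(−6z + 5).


cos(w) is a linear combination of e^{iw} and e^{−iw} (or e^w, e^{−w} in the hyperbolic case), so |cos(w)| ≤ e^{|w|}. With w = −6z + 5, |w| ≤ 6|z| + 5 = 6r + 5 on |z| = r, giving M(r) ≤ e^{6r + 5}, so ρ ≤ 1. On a suitable ray (z = it for sin/cos; z = t for sinh/cosh, t real → ∞), |cos(−6z + 5)| grows like e^{6|t|}/2, so ρ ≥ 1. Hence ρ = 1.
Therefore ρ = 1.

Order ρ = 1.


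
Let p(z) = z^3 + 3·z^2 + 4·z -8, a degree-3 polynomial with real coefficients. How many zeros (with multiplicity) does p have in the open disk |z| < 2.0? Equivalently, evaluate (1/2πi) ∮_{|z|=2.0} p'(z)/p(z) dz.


The zeros of p are: (-2 + 2i), (-2 - 2i), 1.
Their magnitudes are: 2.828, 2.828, 1.
Zeros with |z| < R = 2.0: 1.
Count = 1.
By the argument principle, (1/2πi) ∮_{|z|=R} p'(z)/p(z) dz equals exactly this count.

Number of zeros inside |z| < 2.0: 1.


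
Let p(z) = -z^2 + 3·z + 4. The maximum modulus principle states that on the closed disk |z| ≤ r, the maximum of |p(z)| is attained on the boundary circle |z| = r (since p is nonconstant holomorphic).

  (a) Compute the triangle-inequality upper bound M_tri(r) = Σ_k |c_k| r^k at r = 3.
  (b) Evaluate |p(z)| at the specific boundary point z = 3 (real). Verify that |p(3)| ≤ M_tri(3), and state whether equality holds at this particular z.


Coefficients: c_0 = 4, c_1 = 3, c_2 = -1. Radius r = 3.
Part (a). Triangle bound: M_tri(r) = Σ_k |c_k| r^k
  = |4|·3^0 + |3|·3^1 + |-1|·3^2
  = 4 + 9 + 9 = 22.
This bounds M(r) := max_{|z|=r} |p(z)| from above; equality holds iff all terms c_k z^k can be made to align in phase at a single z on |z|=r.
Part (b). At z = 3 (real, on the circle |z| = r):
  p(3) = (4)·3^0 + (3)·3^1 + (-1)·3^2 = 4.
  |p(3)| = 4.
Check: |p(3)| = 4 ≤ 22 = M_tri(3). ✓ Equality does not hold at z = 3 (the coefficients have mixed signs, so the terms do not all align in phase there).

M_tri(3) = 22; |p(3)| = 4; equality at z=3: no.


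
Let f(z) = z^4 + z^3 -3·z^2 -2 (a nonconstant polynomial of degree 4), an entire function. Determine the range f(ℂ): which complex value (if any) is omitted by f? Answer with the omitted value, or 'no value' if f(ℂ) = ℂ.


Little Picard bounds the complement of f(ℂ) to at most one point.
For every w ∈ ℂ, the equation p(z) − w = 0 is a nonconstant polynomial in z and hence has at least one root by the fundamental theorem of algebra. So p is surjective onto ℂ, omitting no value.

Omitted value: no value.


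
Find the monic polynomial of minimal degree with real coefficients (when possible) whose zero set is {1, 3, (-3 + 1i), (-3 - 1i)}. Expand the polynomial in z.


The polynomial is p(z) = ∏_{α ∈ S} (z − α), where S = {1, 3, (-3 + 1i), (-3 - 1i)}.
Expanding the product yields: p(z) = z^4 + 2·z^3 -11·z^2 -22·z + 30.
Note conjugate pairs combine to real quadratics: (z − (-3+1i))(z − (-3−1i)) = z² + 6z + 10.
The resulting polynomial has degree 4 and real coefficients as required.

p(z) = z^4 + 2·z^3 -11·z^2 -22·z + 30.


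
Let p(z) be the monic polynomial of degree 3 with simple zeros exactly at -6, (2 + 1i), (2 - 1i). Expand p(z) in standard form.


The polynomial is p(z) = ∏_{α ∈ S} (z − α), where S = {-6, (2 + 1i), (2 - 1i)}.
Expanding the product yields: p(z) = z^3 + 2·z^2 -19·z + 30.
Note conjugate pairs combine to real quadratics: (z − (2+1i))(z − (2−1i)) = z² − 4z + 5.
The resulting polynomial has degree 3 and real coefficients as required.

p(z) = z^3 + 2·z^2 -19·z + 30.


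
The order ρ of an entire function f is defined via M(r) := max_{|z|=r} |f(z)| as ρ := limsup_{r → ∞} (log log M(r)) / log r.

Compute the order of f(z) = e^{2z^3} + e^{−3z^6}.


Each summand is entire of order 3 and 6 respectively (as in the single-exponential case). The order of a sum is at most the max of the orders, so ρ ≤ 6. For the lower bound: on |z|=r choose arg z so that -3z^6 is real positive; then |e^{-3z^6}| = e^{3r^6} while |e^{2z^3}| ≤ e^{2r^3} = o(e^{3r^6}). So |f| ≥ e^{3r^6}(1 − o(1)) and ρ ≥ 6. Hence ρ = max(3, 6) = 6.
Therefore ρ = 6.

Order ρ = 6.


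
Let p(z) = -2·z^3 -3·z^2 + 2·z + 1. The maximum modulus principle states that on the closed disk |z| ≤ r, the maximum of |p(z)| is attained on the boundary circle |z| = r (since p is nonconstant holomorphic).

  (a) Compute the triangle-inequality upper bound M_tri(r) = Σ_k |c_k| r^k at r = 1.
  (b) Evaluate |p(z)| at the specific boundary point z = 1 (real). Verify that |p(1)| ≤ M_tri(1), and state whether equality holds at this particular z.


Coefficients: c_0 = 1, c_1 = 2, c_2 = -3, c_3 = -2. Radius r = 1.
Part (a). Triangle bound: M_tri(r) = Σ_k |c_k| r^k
  = |1|·1^0 + |2|·1^1 + |-3|·1^2 + |-2|·1^3
  = 1 + 2 + 3 + 2 = 8.
This bounds M(r) := max_{|z|=r} |p(z)| from above; equality holds iff all terms c_k z^k can be made to align in phase at a single z on |z|=r.
Part (b). At z = 1 (real, on the circle |z| = r):
  p(1) = (1)·1^0 + (2)·1^1 + (-3)·1^2 + (-2)·1^3 = -2.
  |p(1)| = 2.
Check: |p(1)| = 2 ≤ 8 = M_tri(1). ✓ Equality does not hold at z = 1 (the coefficients have mixed signs, so the terms do not all align in phase there).

M_tri(1) = 8; |p(1)| = 2; equality at z=1: no.


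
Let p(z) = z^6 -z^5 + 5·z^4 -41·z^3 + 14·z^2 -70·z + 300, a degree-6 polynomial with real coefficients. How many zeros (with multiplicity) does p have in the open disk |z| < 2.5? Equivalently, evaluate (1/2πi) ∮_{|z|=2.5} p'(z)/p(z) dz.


The zeros of p are: (-1 + 3i), (-1 - 3i), (-1 + 2i), (-1 - 2i), 2, 3.
Their magnitudes are: 3.162, 3.162, 2.236, 2.236, 2, 3.
Zeros with |z| < R = 2.5: (-1 + 2i), (-1 - 2i), 2.
Count = 3.
By the argument principle, (1/2πi) ∮_{|z|=R} p'(z)/p(z) dz equals exactly this count.

Number of zeros inside |z| < 2.5: 3.


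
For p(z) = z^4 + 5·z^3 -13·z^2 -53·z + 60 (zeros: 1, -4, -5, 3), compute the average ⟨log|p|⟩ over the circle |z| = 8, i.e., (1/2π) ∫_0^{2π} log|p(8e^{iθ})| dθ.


Zeros: -5, -4, 1, 3; r = 8.
Inside |z| < r: -5, -4, 1, 3. Outside (|z| ≥ r): ∅.
p(0) = 60, so log|p(0)| = log(60) = 4.0943.
Apply Jensen: I(r) = log|p(0)| + Σ_k log(r/|z_k|), summed over zeros inside |z| < r.
  log(r/|z_k|) for z_k = 1: log(8/1) = 2.0794
  log(r/|z_k|) for z_k = -4: log(8/4) = 0.6931
  log(r/|z_k|) for z_k = -5: log(8/5) = 0.4700
  log(r/|z_k|) for z_k = 3: log(8/3) = 0.9808
Sum over inside zeros: 4.2234.
I(r) = log|p(0)| + (inside sum) = 4.0943 + 4.2234 = 8.3178.
Closed form (all zeros inside, monic): I(r) = n·log(r) = 4·log(8) = 8.3178. ✓

I(r) ≈ 8.3178.


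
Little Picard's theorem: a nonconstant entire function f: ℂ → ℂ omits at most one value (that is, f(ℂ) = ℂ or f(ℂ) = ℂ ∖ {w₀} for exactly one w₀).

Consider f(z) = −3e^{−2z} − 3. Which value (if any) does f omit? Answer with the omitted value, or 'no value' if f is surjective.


Little Picard bounds the complement of f(ℂ) to at most one point.
e^{−2z} is never zero on ℂ, so -3·e^{−2z} takes every value in ℂ ∖ {0}. Adding -3 shifts the range to ℂ ∖ {-3}. Thus f omits exactly the value -3.

Omitted value: -3.


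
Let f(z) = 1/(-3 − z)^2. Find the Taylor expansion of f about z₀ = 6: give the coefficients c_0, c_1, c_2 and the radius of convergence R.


Let w = z − z₀, so z = z₀ + w.
Then -3 − z = -3 − (z₀ + w) = (-3 − z₀) − w = -9 − w.
f(z) = 1/(-9 − w)^2 = (1/(-9)^2) · (1 − w/(-9))^{−2}.
By the binomial series (1−u)^{−2} = Σ_{n≥0} C(n+1, 1) u^n for |u|<1, with u = w/(-9):
  c_n = C(n+1, 1) / (-9)^(n+2).
  c_0 = 1/(-9)^2 = 1/81.
  c_1 = 2/(-9)^3 = -2/729.
  c_2 = 3/(-9)^4 = 1/2187.
The series is valid for |w/d| < 1, i.e. |z − z₀| < |d|.
Radius of convergence: R = |-3 − z₀| = |-9| = 9 (distance from z₀ to the singularity z = -3).

c_0 = 1/81, c_1 = -2/729, c_2 = 1/2187; R = 9.


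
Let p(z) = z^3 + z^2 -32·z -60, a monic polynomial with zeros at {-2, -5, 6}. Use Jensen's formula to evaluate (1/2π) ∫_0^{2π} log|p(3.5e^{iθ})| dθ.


Zeros: -5, -2, 6; r = 3.5.
Inside |z| < r: -2. Outside (|z| ≥ r): -5, 6.
p(0) = -60, so log|p(0)| = log(60) = 4.0943.
Apply Jensen: I(r) = log|p(0)| + Σ_k log(r/|z_k|), summed over zeros inside |z| < r.
  log(r/|z_k|) for z_k = -2: log(3.5/2) = 0.5596
  Outside zeros (-5, 6) contribute nothing to the Jensen sum.
Sum over inside zeros: 0.5596.
I(r) = log|p(0)| + (inside sum) = 4.0943 + 0.5596 = 4.6540.
Note: since some zeros are outside |z| ≤ r, the simplified n·log(r) form does NOT apply — only the inside zeros contribute.

I(r) ≈ 4.6540.


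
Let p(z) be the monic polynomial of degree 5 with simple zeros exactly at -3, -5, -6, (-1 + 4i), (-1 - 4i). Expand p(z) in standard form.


The polynomial is p(z) = ∏_{α ∈ S} (z − α), where S = {-3, -5, -6, (-1 + 4i), (-1 - 4i)}.
Expanding the product yields: p(z) = z^5 + 16·z^4 + 108·z^3 + 454·z^2 + 1251·z + 1530.
Note conjugate pairs combine to real quadratics: (z − (-1+4i))(z − (-1−4i)) = z² + 2z + 17.
The resulting polynomial has degree 5 and real coefficients as required.

p(z) = z^5 + 16·z^4 + 108·z^3 + 454·z^2 + 1251·z + 1530.


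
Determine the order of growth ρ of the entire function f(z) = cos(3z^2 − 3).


Write cos(w) = (e^{iw} ± e^{−iw})/(2 or 2i), so |cos(w)| ≤ e^{|w|}. With w = 3z^2 − 3, |w| ≤ 3r^2 + 3 on |z|=r, giving M(r) ≤ e^{3r^2 + 3} and ρ ≤ 2. For the lower bound, choose z on |z|=r with 3z^2 purely imaginary of modulus 3r^2; then |cos(3z^2 − 3)| grows like e^{3r^2}/2, so ρ ≥ 2. Hence ρ = 2.
Therefore ρ = 2.

Order ρ = 2.


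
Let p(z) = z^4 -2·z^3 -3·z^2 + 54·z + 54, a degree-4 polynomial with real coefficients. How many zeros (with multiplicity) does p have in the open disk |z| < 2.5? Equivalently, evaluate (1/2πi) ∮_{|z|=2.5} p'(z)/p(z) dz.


The zeros of p are: (3 + 3i), (3 - 3i), -1, -3.
Their magnitudes are: 4.243, 4.243, 1, 3.
Zeros with |z| < R = 2.5: -1.
Count = 1.
By the argument principle, (1/2πi) ∮_{|z|=R} p'(z)/p(z) dz equals exactly this count.

Number of zeros inside |z| < 2.5: 1.


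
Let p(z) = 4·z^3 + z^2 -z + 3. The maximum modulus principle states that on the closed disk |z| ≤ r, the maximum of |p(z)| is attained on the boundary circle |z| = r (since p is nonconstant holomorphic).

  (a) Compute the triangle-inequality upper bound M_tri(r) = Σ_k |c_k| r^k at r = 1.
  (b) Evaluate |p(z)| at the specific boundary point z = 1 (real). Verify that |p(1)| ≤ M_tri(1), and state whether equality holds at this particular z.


Coefficients: c_0 = 3, c_1 = -1, c_2 = 1, c_3 = 4. Radius r = 1.
Part (a). Triangle bound: M_tri(r) = Σ_k |c_k| r^k
  = |3|·1^0 + |-1|·1^1 + |1|·1^2 + |4|·1^3
  = 3 + 1 + 1 + 4 = 9.
This bounds M(r) := max_{|z|=r} |p(z)| from above; equality holds iff all terms c_k z^k can be made to align in phase at a single z on |z|=r.
Part (b). At z = 1 (real, on the circle |z| = r):
  p(1) = (3)·1^0 + (-1)·1^1 + (1)·1^2 + (4)·1^3 = 7.
  |p(1)| = 7.
Check: |p(1)| = 7 ≤ 9 = M_tri(1). ✓ Equality does not hold at z = 1 (the coefficients have mixed signs, so the terms do not all align in phase there).

M_tri(1) = 9; |p(1)| = 7; equality at z=1: no.


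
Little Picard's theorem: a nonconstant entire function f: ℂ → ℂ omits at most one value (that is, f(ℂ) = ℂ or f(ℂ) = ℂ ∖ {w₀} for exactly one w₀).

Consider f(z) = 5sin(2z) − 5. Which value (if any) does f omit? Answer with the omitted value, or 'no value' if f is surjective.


Little Picard bounds the complement of f(ℂ) to at most one point.
sin is entire and surjective onto ℂ: for every w ∈ ℂ, sin(ζ) = w has a solution ζ ∈ ℂ (e.g., via the complex inverse arcsin). With ζ = 2z this gives z = ζ/(2). Then 5·sin(2z) takes every value in 5·ℂ = ℂ, and adding -5 is a bijection of ℂ. So f is surjective and omits no value. (Note: only on the real line is sin bounded by [−1, 1].)

Omitted value: no value.


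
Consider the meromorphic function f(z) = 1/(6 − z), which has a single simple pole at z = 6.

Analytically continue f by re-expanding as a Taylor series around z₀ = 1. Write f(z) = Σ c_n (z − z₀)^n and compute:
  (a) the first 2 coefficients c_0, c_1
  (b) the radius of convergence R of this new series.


Let w = z − z₀, so z = z₀ + w.
Then 6 − z = 6 − (z₀ + w) = (6 − z₀) − w = 5 − w.
f(z) = 1/(5 − w) = (1/(5)) · 1/(1 − w/(5)) = Σ_{n≥0} w^n / (5)^(n+1).
So c_n = 1/(5)^(n+1):
  c_0 = 1/(5)^1 = 1/5.
  c_1 = 1/(5)^2 = 1/25.
The series is valid for |w/d| < 1, i.e. |z − z₀| < |d|.
Radius of convergence: R = |6 − z₀| = |5| = 5 (distance from z₀ to the singularity z = 6).

c_0 = 1/5, c_1 = 1/25; R = 5.


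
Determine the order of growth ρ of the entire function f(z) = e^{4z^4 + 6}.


|e^{4z^4 + 6}| = e^{Re(4·z^4) + 6} ≤ e^{4|z|^4 + 6} = e^{4r^4 + 6} on |z| = r, so ρ ≤ 4. Choosing z on |z|=r so that 4·z^4 is real positive (always possible by picking arg z appropriately) gives |f(z)| = e^{4r^4 + 6}, matching the bound. The additive constant 6 does not affect log log M(r) ~ 4·log r. Hence ρ = 4.
Therefore ρ = 4.

Order ρ = 4.


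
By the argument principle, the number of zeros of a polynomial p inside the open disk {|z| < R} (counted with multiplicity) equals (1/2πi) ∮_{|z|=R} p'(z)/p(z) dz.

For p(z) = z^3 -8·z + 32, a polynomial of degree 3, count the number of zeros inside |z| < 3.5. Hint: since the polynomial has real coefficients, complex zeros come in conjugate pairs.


The zeros of p are: (2 + 2i), (2 - 2i), -4.
Their magnitudes are: 2.828, 2.828, 4.
Zeros with |z| < R = 3.5: (2 + 2i), (2 - 2i).
Count = 2.
By the argument principle, (1/2πi) ∮_{|z|=R} p'(z)/p(z) dz equals exactly this count.

Number of zeros inside |z| < 3.5: 2.


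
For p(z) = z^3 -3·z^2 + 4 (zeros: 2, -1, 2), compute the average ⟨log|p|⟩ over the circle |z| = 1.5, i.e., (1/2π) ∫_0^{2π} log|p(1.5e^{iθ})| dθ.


Zeros: -1, 2, 2; r = 1.5.
Inside |z| < r: -1. Outside (|z| ≥ r): 2, 2.
p(0) = 4, so log|p(0)| = log(4) = 1.3863.
Apply Jensen: I(r) = log|p(0)| + Σ_k log(r/|z_k|), summed over zeros inside |z| < r.
  log(r/|z_k|) for z_k = -1: log(1.5/1) = 0.4055
  Outside zeros (2, 2) contribute nothing to the Jensen sum.
Sum over inside zeros: 0.4055.
I(r) = log|p(0)| + (inside sum) = 1.3863 + 0.4055 = 1.7918.
Note: since some zeros are outside |z| ≤ r, the simplified n·log(r) form does NOT apply — only the inside zeros contribute.

I(r) ≈ 1.7918.


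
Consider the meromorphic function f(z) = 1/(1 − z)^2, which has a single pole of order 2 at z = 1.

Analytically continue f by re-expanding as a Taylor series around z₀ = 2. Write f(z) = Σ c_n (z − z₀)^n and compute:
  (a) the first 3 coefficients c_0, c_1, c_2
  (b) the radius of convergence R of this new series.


Let w = z − z₀, so z = z₀ + w.
Then 1 − z = 1 − (z₀ + w) = (1 − z₀) − w = -1 − w.
f(z) = 1/(-1 − w)^2 = (1/(-1)^2) · (1 − w/(-1))^{−2}.
By the binomial series (1−u)^{−2} = Σ_{n≥0} C(n+1, 1) u^n for |u|<1, with u = w/(-1):
  c_n = C(n+1, 1) / (-1)^(n+2).
  c_0 = 1/(-1)^2 = 1.
  c_1 = 2/(-1)^3 = -2.
  c_2 = 3/(-1)^4 = 3.
The series is valid for |w/d| < 1, i.e. |z − z₀| < |d|.
Radius of convergence: R = |1 − z₀| = |-1| = 1 (distance from z₀ to the singularity z = 1).

c_0 = 1, c_1 = -2, c_2 = 3; R = 1.


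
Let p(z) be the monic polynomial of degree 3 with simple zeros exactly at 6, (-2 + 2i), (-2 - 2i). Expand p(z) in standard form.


The polynomial is p(z) = ∏_{α ∈ S} (z − α), where S = {6, (-2 + 2i), (-2 - 2i)}.
Expanding the product yields: p(z) = z^3 -2·z^2 -16·z -48.
Note conjugate pairs combine to real quadratics: (z − (-2+2i))(z − (-2−2i)) = z² + 4z + 8.
The resulting polynomial has degree 3 and real coefficients as required.

p(z) = z^3 -2·z^2 -16·z -48.


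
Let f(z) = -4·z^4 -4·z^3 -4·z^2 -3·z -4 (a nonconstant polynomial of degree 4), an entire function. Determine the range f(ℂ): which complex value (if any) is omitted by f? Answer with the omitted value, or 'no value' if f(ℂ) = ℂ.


Little Picard bounds the complement of f(ℂ) to at most one point.
For every w ∈ ℂ, the equation p(z) − w = 0 is a nonconstant polynomial in z and hence has at least one root by the fundamental theorem of algebra. So p is surjective onto ℂ, omitting no value.

Omitted value: no value.


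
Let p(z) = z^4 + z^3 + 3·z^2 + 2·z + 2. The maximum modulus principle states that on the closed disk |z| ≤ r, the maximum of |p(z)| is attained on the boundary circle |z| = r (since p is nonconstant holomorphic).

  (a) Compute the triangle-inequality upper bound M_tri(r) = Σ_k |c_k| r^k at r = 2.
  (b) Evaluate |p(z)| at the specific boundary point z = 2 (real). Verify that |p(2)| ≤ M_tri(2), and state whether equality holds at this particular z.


Coefficients: c_0 = 2, c_1 = 2, c_2 = 3, c_3 = 1, c_4 = 1. Radius r = 2.
Part (a). Triangle bound: M_tri(r) = Σ_k |c_k| r^k
  = |2|·2^0 + |2|·2^1 + |3|·2^2 + |1|·2^3 + |1|·2^4
  = 2 + 4 + 12 + 8 + 16 = 42.
This bounds M(r) := max_{|z|=r} |p(z)| from above; equality holds iff all terms c_k z^k can be made to align in phase at a single z on |z|=r.
Part (b). At z = 2 (real, on the circle |z| = r):
  p(2) = (2)·2^0 + (2)·2^1 + (3)·2^2 + (1)·2^3 + (1)·2^4 = 42.
  |p(2)| = 42.
Since all nonzero coefficients share the same sign, |p(2)| = 42 = M_tri(2); the triangle bound is attained at z = 2, so in fact M(r) = 42.

M_tri(2) = 42; |p(2)| = 42; equality at z=2: yes.


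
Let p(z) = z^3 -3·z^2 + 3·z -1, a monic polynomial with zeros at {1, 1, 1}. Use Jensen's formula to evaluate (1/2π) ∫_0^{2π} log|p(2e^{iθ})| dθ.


Zeros: 1, 1, 1; r = 2.
Inside |z| < r: 1, 1, 1. Outside (|z| ≥ r): ∅.
p(0) = -1, so log|p(0)| = log(1) = 0.0000.
Apply Jensen: I(r) = log|p(0)| + Σ_k log(r/|z_k|), summed over zeros inside |z| < r.
  log(r/|z_k|) for z_k = 1: log(2/1) = 0.6931
  log(r/|z_k|) for z_k = 1: log(2/1) = 0.6931
  log(r/|z_k|) for z_k = 1: log(2/1) = 0.6931
Sum over inside zeros: 2.0794.
I(r) = log|p(0)| + (inside sum) = 0.0000 + 2.0794 = 2.0794.
Closed form (all zeros inside, monic): I(r) = n·log(r) = 3·log(2) = 2.0794. ✓

I(r) ≈ 2.0794.


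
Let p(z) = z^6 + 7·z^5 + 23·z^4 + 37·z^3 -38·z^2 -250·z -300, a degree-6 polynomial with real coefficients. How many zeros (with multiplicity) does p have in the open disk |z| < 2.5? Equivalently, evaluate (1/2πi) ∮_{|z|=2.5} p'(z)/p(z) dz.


The zeros of p are: -3, (-2 + 1i), (-2 - 1i), (-1 + 3i), (-1 - 3i), 2.
Their magnitudes are: 3, 2.236, 2.236, 3.162, 3.162, 2.
Zeros with |z| < R = 2.5: (-2 + 1i), (-2 - 1i), 2.
Count = 3.
By the argument principle, (1/2πi) ∮_{|z|=R} p'(z)/p(z) dz equals exactly this count.

Number of zeros inside |z| < 2.5: 3.


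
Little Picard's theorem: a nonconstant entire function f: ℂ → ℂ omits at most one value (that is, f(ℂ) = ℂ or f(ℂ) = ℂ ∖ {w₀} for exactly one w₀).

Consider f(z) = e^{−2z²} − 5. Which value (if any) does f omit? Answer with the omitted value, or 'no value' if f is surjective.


Little Picard bounds the complement of f(ℂ) to at most one point.
The exponent g(z) = −2z² is a nonconstant polynomial, hence surjective onto ℂ. So e^{g(z)} takes every value in {e^w : w ∈ ℂ} = ℂ ∖ {0}. Adding -5 shifts the range to ℂ ∖ {-5}. f omits exactly -5.

Omitted value: -5.


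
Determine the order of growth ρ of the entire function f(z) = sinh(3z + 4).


sinh(w) is a linear combination of e^{iw} and e^{−iw} (or e^w, e^{−w} in the hyperbolic case), so |sinh(w)| ≤ e^{|w|}. With w = 3z + 4, |w| ≤ 3|z| + 4 = 3r + 4 on |z| = r, giving M(r) ≤ e^{3r + 4}, so ρ ≤ 1. On a suitable ray (z = it for sin/cos; z = t for sinh/cosh, t real → ∞), |sinh(3z + 4)| grows like e^{3|t|}/2, so ρ ≥ 1. Hence ρ = 1.
Therefore ρ = 1.

Order ρ = 1.


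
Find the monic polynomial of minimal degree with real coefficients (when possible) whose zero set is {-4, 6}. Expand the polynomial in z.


The polynomial is p(z) = ∏_{α ∈ S} (z − α), where S = {-4, 6}.
Expanding the product yields: p(z) = z^2 -2·z -24.
The resulting polynomial has degree 2 and real coefficients as required.

p(z) = z^2 -2·z -24.


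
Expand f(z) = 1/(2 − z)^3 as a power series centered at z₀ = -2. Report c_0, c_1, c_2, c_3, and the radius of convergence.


Let w = z − z₀, so z = z₀ + w.
Then 2 − z = 2 − (z₀ + w) = (2 − z₀) − w = 4 − w.
f(z) = 1/(4 − w)^3 = (1/(4)^3) · (1 − w/(4))^{−3}.
By the binomial series (1−u)^{−3} = Σ_{n≥0} C(n+2, 2) u^n for |u|<1, with u = w/(4):
  c_n = C(n+2, 2) / (4)^(n+3).
  c_0 = 1/(4)^3 = 1/64.
  c_1 = 3/(4)^4 = 3/256.
  c_2 = 6/(4)^5 = 3/512.
  c_3 = 10/(4)^6 = 5/2048.
The series is valid for |w/d| < 1, i.e. |z − z₀| < |d|.
Radius of convergence: R = |2 − z₀| = |4| = 4 (distance from z₀ to the singularity z = 2).

c_0 = 1/64, c_1 = 3/256, c_2 = 3/512, c_3 = 5/2048; R = 4.


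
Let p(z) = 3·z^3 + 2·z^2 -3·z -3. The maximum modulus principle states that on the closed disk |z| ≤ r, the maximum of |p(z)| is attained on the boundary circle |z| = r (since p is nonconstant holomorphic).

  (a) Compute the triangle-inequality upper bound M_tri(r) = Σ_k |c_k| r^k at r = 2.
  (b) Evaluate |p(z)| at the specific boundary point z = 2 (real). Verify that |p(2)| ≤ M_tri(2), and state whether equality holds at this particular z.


Coefficients: c_0 = -3, c_1 = -3, c_2 = 2, c_3 = 3. Radius r = 2.
Part (a). Triangle bound: M_tri(r) = Σ_k |c_k| r^k
  = |-3|·2^0 + |-3|·2^1 + |2|·2^2 + |3|·2^3
  = 3 + 6 + 8 + 24 = 41.
This bounds M(r) := max_{|z|=r} |p(z)| from above; equality holds iff all terms c_k z^k can be made to align in phase at a single z on |z|=r.
Part (b). At z = 2 (real, on the circle |z| = r):
  p(2) = (-3)·2^0 + (-3)·2^1 + (2)·2^2 + (3)·2^3 = 23.
  |p(2)| = 23.
Check: |p(2)| = 23 ≤ 41 = M_tri(2). ✓ Equality does not hold at z = 2 (the coefficients have mixed signs, so the terms do not all align in phase there).

M_tri(2) = 41; |p(2)| = 23; equality at z=2: no.


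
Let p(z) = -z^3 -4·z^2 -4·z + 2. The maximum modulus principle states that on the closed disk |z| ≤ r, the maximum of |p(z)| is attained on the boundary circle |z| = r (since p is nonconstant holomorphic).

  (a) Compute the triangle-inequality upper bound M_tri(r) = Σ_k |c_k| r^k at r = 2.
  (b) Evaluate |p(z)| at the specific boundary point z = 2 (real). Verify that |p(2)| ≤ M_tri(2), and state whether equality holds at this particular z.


Coefficients: c_0 = 2, c_1 = -4, c_2 = -4, c_3 = -1. Radius r = 2.
Part (a). Triangle bound: M_tri(r) = Σ_k |c_k| r^k
  = |2|·2^0 + |-4|·2^1 + |-4|·2^2 + |-1|·2^3
  = 2 + 8 + 16 + 8 = 34.
This bounds M(r) := max_{|z|=r} |p(z)| from above; equality holds iff all terms c_k z^k can be made to align in phase at a single z on |z|=r.
Part (b). At z = 2 (real, on the circle |z| = r):
  p(2) = (2)·2^0 + (-4)·2^1 + (-4)·2^2 + (-1)·2^3 = -30.
  |p(2)| = 30.
Check: |p(2)| = 30 ≤ 34 = M_tri(2). ✓ Equality does not hold at z = 2 (the coefficients have mixed signs, so the terms do not all align in phase there).

M_tri(2) = 34; |p(2)| = 30; equality at z=2: no.


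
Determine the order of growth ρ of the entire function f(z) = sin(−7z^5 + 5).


Write sin(w) = (e^{iw} ± e^{−iw})/(2 or 2i), so |sin(w)| ≤ e^{|w|}. With w = −7z^5 + 5, |w| ≤ 7r^5 + 5 on |z|=r, giving M(r) ≤ e^{7r^5 + 5} and ρ ≤ 5. For the lower bound, choose z on |z|=r with -7z^5 purely imaginary of modulus 7r^5; then |sin(−7z^5 + 5)| grows like e^{7r^5}/2, so ρ ≥ 5. Hence ρ = 5.
Therefore ρ = 5.

Order ρ = 5.


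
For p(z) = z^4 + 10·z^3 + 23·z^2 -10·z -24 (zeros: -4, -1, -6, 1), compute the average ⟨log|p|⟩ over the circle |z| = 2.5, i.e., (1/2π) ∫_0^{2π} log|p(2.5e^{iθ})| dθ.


Zeros: -6, -4, -1, 1; r = 2.5.
Inside |z| < r: -1, 1. Outside (|z| ≥ r): -6, -4.
p(0) = -24, so log|p(0)| = log(24) = 3.1781.
Apply Jensen: I(r) = log|p(0)| + Σ_k log(r/|z_k|), summed over zeros inside |z| < r.
  log(r/|z_k|) for z_k = -1: log(2.5/1) = 0.9163
  log(r/|z_k|) for z_k = 1: log(2.5/1) = 0.9163
  Outside zeros (-6, -4) contribute nothing to the Jensen sum.
Sum over inside zeros: 1.8326.
I(r) = log|p(0)| + (inside sum) = 3.1781 + 1.8326 = 5.0106.
Note: since some zeros are outside |z| ≤ r, the simplified n·log(r) form does NOT apply — only the inside zeros contribute.

I(r) ≈ 5.0106.


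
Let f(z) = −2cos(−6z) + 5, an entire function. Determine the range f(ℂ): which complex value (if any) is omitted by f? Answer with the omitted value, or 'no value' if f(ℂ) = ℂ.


Little Picard bounds the complement of f(ℂ) to at most one point.
cos is entire and surjective onto ℂ: for every w ∈ ℂ, cos(ζ) = w has a solution ζ ∈ ℂ (e.g., via the complex inverse arccos). With ζ = −6z this gives z = ζ/(-6). Then -2·cos(−6z) takes every value in -2·ℂ = ℂ, and adding 5 is a bijection of ℂ. So f is surjective and omits no value. (Note: only on the real line is cos bounded by [−1, 1].)

Omitted value: no value.


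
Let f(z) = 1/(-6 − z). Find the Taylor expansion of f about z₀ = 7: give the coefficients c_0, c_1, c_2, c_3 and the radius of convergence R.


Let w = z − z₀, so z = z₀ + w.
Then -6 − z = -6 − (z₀ + w) = (-6 − z₀) − w = -13 − w.
f(z) = 1/(-13 − w) = (1/(-13)) · 1/(1 − w/(-13)) = Σ_{n≥0} w^n / (-13)^(n+1).
So c_n = 1/(-13)^(n+1):
  c_0 = 1/(-13)^1 = -1/13.
  c_1 = 1/(-13)^2 = 1/169.
  c_2 = 1/(-13)^3 = -1/2197.
  c_3 = 1/(-13)^4 = 1/28561.
The series is valid for |w/d| < 1, i.e. |z − z₀| < |d|.
Radius of convergence: R = |-6 − z₀| = |-13| = 13 (distance from z₀ to the singularity z = -6).

c_0 = -1/13, c_1 = 1/169, c_2 = -1/2197, c_3 = 1/28561; R = 13.


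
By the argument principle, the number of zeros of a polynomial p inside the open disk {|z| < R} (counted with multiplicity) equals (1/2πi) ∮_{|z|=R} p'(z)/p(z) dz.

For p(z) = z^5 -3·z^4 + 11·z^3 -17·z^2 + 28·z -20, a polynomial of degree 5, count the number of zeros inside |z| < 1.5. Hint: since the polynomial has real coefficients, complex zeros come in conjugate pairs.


The zeros of p are: (1 + 2i), (1 - 2i), 1, (0 + 2i), (0 - 2i).
Their magnitudes are: 2.236, 2.236, 1, 2, 2.
Zeros with |z| < R = 1.5: 1.
Count = 1.
By the argument principle, (1/2πi) ∮_{|z|=R} p'(z)/p(z) dz equals exactly this count.

Number of zeros inside |z| < 1.5: 1.


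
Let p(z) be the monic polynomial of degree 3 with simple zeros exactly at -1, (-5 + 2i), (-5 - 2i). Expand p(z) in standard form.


The polynomial is p(z) = ∏_{α ∈ S} (z − α), where S = {-1, (-5 + 2i), (-5 - 2i)}.
Expanding the product yields: p(z) = z^3 + 11·z^2 + 39·z + 29.
Note conjugate pairs combine to real quadratics: (z − (-5+2i))(z − (-5−2i)) = z² + 10z + 29.
The resulting polynomial has degree 3 and real coefficients as required.

p(z) = z^3 + 11·z^2 + 39·z + 29.


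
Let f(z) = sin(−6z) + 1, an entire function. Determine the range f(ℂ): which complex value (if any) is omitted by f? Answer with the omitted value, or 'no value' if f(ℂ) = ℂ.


Little Picard bounds the complement of f(ℂ) to at most one point.
sin is entire and surjective onto ℂ: for every w ∈ ℂ, sin(ζ) = w has a solution ζ ∈ ℂ (e.g., via the complex inverse arcsin). With ζ = −6z this gives z = ζ/(-6). Then 1·sin(−6z) takes every value in 1·ℂ = ℂ, and adding 1 is a bijection of ℂ. So f is surjective and omits no value. (Note: only on the real line is sin bounded by [−1, 1].)

Omitted value: no value.


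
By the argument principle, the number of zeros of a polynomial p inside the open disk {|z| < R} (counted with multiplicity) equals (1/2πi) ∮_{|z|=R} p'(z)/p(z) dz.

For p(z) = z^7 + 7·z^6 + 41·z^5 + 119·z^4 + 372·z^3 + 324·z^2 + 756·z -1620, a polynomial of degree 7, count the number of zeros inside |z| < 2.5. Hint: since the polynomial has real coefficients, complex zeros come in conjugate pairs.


The zeros of p are: (-1 + 3i), (-1 - 3i), 1, (0 + 3i), (0 - 3i), (-3 + 3i), (-3 - 3i).
Their magnitudes are: 3.162, 3.162, 1, 3, 3, 4.243, 4.243.
Zeros with |z| < R = 2.5: 1.
Count = 1.
By the argument principle, (1/2πi) ∮_{|z|=R} p'(z)/p(z) dz equals exactly this count.

Number of zeros inside |z| < 2.5: 1.


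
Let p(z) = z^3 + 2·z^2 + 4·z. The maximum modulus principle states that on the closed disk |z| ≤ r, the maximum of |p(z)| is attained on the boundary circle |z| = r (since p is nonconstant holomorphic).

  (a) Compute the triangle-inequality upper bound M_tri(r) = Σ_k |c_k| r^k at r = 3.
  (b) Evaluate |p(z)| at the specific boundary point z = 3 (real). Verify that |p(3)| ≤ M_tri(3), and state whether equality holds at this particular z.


Coefficients: c_0 = 0, c_1 = 4, c_2 = 2, c_3 = 1. Radius r = 3.
Part (a). Triangle bound: M_tri(r) = Σ_k |c_k| r^k
  = |0|·3^0 + |4|·3^1 + |2|·3^2 + |1|·3^3
  = 0 + 12 + 18 + 27 = 57.
This bounds M(r) := max_{|z|=r} |p(z)| from above; equality holds iff all terms c_k z^k can be made to align in phase at a single z on |z|=r.
Part (b). At z = 3 (real, on the circle |z| = r):
  p(3) = (0)·3^0 + (4)·3^1 + (2)·3^2 + (1)·3^3 = 57.
  |p(3)| = 57.
Since all nonzero coefficients share the same sign, |p(3)| = 57 = M_tri(3); the triangle bound is attained at z = 3, so in fact M(r) = 57.

M_tri(3) = 57; |p(3)| = 57; equality at z=3: yes.


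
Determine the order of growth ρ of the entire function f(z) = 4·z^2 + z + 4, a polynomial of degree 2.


|f(z)| ≤ Σ|c_k|·r^k = O(r^2) as r → ∞. Polynomial growth is O(e^{r^ε}) for every ε > 0 (since r^2/e^{r^ε} → 0), so ρ ≤ ε for all ε > 0, i.e. ρ = 0. Every nonconstant polynomial has order 0.
Therefore ρ = 0.

Order ρ = 0.


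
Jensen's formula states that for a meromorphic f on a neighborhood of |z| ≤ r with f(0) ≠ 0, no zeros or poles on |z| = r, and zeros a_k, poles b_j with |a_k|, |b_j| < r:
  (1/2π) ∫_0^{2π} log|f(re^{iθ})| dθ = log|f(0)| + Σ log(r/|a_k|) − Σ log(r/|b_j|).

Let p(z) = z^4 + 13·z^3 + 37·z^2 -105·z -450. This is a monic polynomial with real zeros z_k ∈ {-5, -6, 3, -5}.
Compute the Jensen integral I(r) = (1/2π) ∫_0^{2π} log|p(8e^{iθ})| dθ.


Zeros: -6, -5, -5, 3; r = 8.
Inside |z| < r: -6, -5, -5, 3. Outside (|z| ≥ r): ∅.
p(0) = -450, so log|p(0)| = log(450) = 6.1092.
Apply Jensen: I(r) = log|p(0)| + Σ_k log(r/|z_k|), summed over zeros inside |z| < r.
  log(r/|z_k|) for z_k = -5: log(8/5) = 0.4700
  log(r/|z_k|) for z_k = -6: log(8/6) = 0.2877
  log(r/|z_k|) for z_k = 3: log(8/3) = 0.9808
  log(r/|z_k|) for z_k = -5: log(8/5) = 0.4700
Sum over inside zeros: 2.2085.
I(r) = log|p(0)| + (inside sum) = 6.1092 + 2.2085 = 8.3178.
Closed form (all zeros inside, monic): I(r) = n·log(r) = 4·log(8) = 8.3178. ✓

I(r) ≈ 8.3178.


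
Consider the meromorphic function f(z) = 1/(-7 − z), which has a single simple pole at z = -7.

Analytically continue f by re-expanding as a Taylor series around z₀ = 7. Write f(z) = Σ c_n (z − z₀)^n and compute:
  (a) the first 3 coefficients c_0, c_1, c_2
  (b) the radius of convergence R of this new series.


Let w = z − z₀, so z = z₀ + w.
Then -7 − z = -7 − (z₀ + w) = (-7 − z₀) − w = -14 − w.
f(z) = 1/(-14 − w) = (1/(-14)) · 1/(1 − w/(-14)) = Σ_{n≥0} w^n / (-14)^(n+1).
So c_n = 1/(-14)^(n+1):
  c_0 = 1/(-14)^1 = -1/14.
  c_1 = 1/(-14)^2 = 1/196.
  c_2 = 1/(-14)^3 = -1/2744.
The series is valid for |w/d| < 1, i.e. |z − z₀| < |d|.
Radius of convergence: R = |-7 − z₀| = |-14| = 14 (distance from z₀ to the singularity z = -7).

c_0 = -1/14, c_1 = 1/196, c_2 = -1/2744; R = 14.


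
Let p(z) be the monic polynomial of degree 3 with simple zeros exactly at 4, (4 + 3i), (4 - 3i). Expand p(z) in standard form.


The polynomial is p(z) = ∏_{α ∈ S} (z − α), where S = {4, (4 + 3i), (4 - 3i)}.
Expanding the product yields: p(z) = z^3 -12·z^2 + 57·z -100.
Note conjugate pairs combine to real quadratics: (z − (4+3i))(z − (4−3i)) = z² − 8z + 25.
The resulting polynomial has degree 3 and real coefficients as required.

p(z) = z^3 -12·z^2 + 57·z -100.


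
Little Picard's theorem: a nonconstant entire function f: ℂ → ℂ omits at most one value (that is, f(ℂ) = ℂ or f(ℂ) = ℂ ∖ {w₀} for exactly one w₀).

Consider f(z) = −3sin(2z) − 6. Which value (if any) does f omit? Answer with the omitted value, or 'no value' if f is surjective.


Little Picard bounds the complement of f(ℂ) to at most one point.
sin is entire and surjective onto ℂ: for every w ∈ ℂ, sin(ζ) = w has a solution ζ ∈ ℂ (e.g., via the complex inverse arcsin). With ζ = 2z this gives z = ζ/(2). Then -3·sin(2z) takes every value in -3·ℂ = ℂ, and adding -6 is a bijection of ℂ. So f is surjective and omits no value. (Note: only on the real line is sin bounded by [−1, 1].)

Omitted value: no value.


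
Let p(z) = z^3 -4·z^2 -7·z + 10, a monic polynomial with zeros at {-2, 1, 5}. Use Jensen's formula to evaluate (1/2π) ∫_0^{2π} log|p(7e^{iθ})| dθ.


Zeros: -2, 1, 5; r = 7.
Inside |z| < r: -2, 1, 5. Outside (|z| ≥ r): ∅.
p(0) = 10, so log|p(0)| = log(10) = 2.3026.
Apply Jensen: I(r) = log|p(0)| + Σ_k log(r/|z_k|), summed over zeros inside |z| < r.
  log(r/|z_k|) for z_k = -2: log(7/2) = 1.2528
  log(r/|z_k|) for z_k = 1: log(7/1) = 1.9459
  log(r/|z_k|) for z_k = 5: log(7/5) = 0.3365
Sum over inside zeros: 3.5351.
I(r) = log|p(0)| + (inside sum) = 2.3026 + 3.5351 = 5.8377.
Closed form (all zeros inside, monic): I(r) = n·log(r) = 3·log(7) = 5.8377. ✓

I(r) ≈ 5.8377.


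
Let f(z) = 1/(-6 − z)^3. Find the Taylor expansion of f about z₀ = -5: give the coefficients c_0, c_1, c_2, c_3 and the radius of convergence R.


Let w = z − z₀, so z = z₀ + w.
Then -6 − z = -6 − (z₀ + w) = (-6 − z₀) − w = -1 − w.
f(z) = 1/(-1 − w)^3 = (1/(-1)^3) · (1 − w/(-1))^{−3}.
By the binomial series (1−u)^{−3} = Σ_{n≥0} C(n+2, 2) u^n for |u|<1, with u = w/(-1):
  c_n = C(n+2, 2) / (-1)^(n+3).
  c_0 = 1/(-1)^3 = -1.
  c_1 = 3/(-1)^4 = 3.
  c_2 = 6/(-1)^5 = -6.
  c_3 = 10/(-1)^6 = 10.
The series is valid for |w/d| < 1, i.e. |z − z₀| < |d|.
Radius of convergence: R = |-6 − z₀| = |-1| = 1 (distance from z₀ to the singularity z = -6).

c_0 = -1, c_1 = 3, c_2 = -6, c_3 = 10; R = 1.


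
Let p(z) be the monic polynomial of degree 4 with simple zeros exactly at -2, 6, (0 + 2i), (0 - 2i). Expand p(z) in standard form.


The polynomial is p(z) = ∏_{α ∈ S} (z − α), where S = {-2, 6, (0 + 2i), (0 - 2i)}.
Expanding the product yields: p(z) = z^4 -4·z^3 -8·z^2 -16·z -48.
Note conjugate pairs combine to real quadratics: (z − (0+2i))(z − (0−2i)) = z² + 4.
The resulting polynomial has degree 4 and real coefficients as required.

p(z) = z^4 -4·z^3 -8·z^2 -16·z -48.


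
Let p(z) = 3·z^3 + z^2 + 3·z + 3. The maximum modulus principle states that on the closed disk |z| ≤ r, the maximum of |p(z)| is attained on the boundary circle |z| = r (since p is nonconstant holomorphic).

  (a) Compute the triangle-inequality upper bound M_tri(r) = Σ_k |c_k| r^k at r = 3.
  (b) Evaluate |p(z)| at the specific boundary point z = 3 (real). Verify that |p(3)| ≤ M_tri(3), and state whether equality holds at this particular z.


Coefficients: c_0 = 3, c_1 = 3, c_2 = 1, c_3 = 3. Radius r = 3.
Part (a). Triangle bound: M_tri(r) = Σ_k |c_k| r^k
  = |3|·3^0 + |3|·3^1 + |1|·3^2 + |3|·3^3
  = 3 + 9 + 9 + 81 = 102.
This bounds M(r) := max_{|z|=r} |p(z)| from above; equality holds iff all terms c_k z^k can be made to align in phase at a single z on |z|=r.
Part (b). At z = 3 (real, on the circle |z| = r):
  p(3) = (3)·3^0 + (3)·3^1 + (1)·3^2 + (3)·3^3 = 102.
  |p(3)| = 102.
Since all nonzero coefficients share the same sign, |p(3)| = 102 = M_tri(3); the triangle bound is attained at z = 3, so in fact M(r) = 102.

M_tri(3) = 102; |p(3)| = 102; equality at z=3: yes.


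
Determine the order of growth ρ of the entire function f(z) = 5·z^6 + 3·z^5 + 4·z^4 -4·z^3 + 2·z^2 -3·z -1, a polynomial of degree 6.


|f(z)| ≤ Σ|c_k|·r^k = O(r^6) as r → ∞. Polynomial growth is O(e^{r^ε}) for every ε > 0 (since r^6/e^{r^ε} → 0), so ρ ≤ ε for all ε > 0, i.e. ρ = 0. Every nonconstant polynomial has order 0.
Therefore ρ = 0.

Order ρ = 0.


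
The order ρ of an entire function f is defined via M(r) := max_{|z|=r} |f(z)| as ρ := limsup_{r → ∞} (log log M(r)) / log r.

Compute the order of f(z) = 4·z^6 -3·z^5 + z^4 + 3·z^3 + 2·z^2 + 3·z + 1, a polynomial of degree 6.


|f(z)| ≤ Σ|c_k|·r^k = O(r^6) as r → ∞. Polynomial growth is O(e^{r^ε}) for every ε > 0 (since r^6/e^{r^ε} → 0), so ρ ≤ ε for all ε > 0, i.e. ρ = 0. Every nonconstant polynomial has order 0.
Therefore ρ = 0.

Order ρ = 0.
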